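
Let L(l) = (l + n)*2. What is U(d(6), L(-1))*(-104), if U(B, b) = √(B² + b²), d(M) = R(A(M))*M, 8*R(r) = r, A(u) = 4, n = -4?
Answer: -104*√109 ≈ -1085.8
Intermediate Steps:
R(r) = r/8
d(M) = M/2 (d(M) = ((⅛)*4)*M = M/2)
L(l) = -8 + 2*l (L(l) = (l - 4)*2 = (-4 + l)*2 = -8 + 2*l)
U(d(6), L(-1))*(-104) = √(((½)*6)² + (-8 + 2*(-1))²)*(-104) = √(3² + (-8 - 2)²)*(-104) = √(9 + (-10)²)*(-104) = √(9 + 100)*(-104) = √109*(-104) = -104*√109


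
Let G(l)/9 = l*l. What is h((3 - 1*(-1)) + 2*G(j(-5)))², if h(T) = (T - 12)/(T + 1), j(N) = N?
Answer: 1156/1225 ≈ 0.94367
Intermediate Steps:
G(l) = 9*l² (G(l) = 9*(l*l) = 9*l²)
h(T) = (-12 + T)/(1 + T)
h((3 - 1*(-1)) + 2*G(j(-5)))² = ((-12 + ((3 - 1*(-1)) + 2*(9*(-5)²)))/(1 + ((3 - 1*(-1)) + 2*(9*(-5)²))))² = ((-12 + ((3 + 1) + 2*(9*25)))/(1 + ((3 + 1) + 2*(9*25))))² = ((-12 + (4 + 2*225))/(1 + (4 + 2*225)))² = ((-12 + (4 + 450))/(1 + (4 + 450)))² = ((-12 + 454)/(1 + 454))² = (442/455)² = ((1/455)*442)² = (34/35)² = 1156/1225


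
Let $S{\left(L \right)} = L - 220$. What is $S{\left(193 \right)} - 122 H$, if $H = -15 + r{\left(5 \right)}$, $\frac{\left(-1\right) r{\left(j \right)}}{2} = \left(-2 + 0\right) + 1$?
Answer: $1559$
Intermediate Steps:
$S{\left(L \right)} = -220 + L$
$r{\left(j \right)} = 2$ ($r{\left(j \right)} = - 2 \left(\left(-2 + 0\right) + 1\right) = - 2 \left(-2 + 1\right) = \left(-2\right) \left(-1\right) = 2$)
$H = -13$ ($H = -15 + 2 = -13$)
$S{\left(193 \right)} - 122 H = \left(-220 + 193\right) - 122 \left(-13\right) = -27 - -1586 = -27 + 1586 = 1559$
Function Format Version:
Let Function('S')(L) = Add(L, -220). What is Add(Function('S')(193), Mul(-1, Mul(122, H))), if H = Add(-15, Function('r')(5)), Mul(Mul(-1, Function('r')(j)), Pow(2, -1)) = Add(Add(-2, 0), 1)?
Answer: 1559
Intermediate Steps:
Function('S')(L) = Add(-220, L)
Function('r')(j) = 2 (Function('r')(j) = Mul(-2, Add(Add(-2, 0), 1)) = Mul(-2, Add(-2, 1)) = Mul(-2, -1) = 2)
H = -13 (H = Add(-15, 2) = -13)
Add(Function('S')(193), Mul(-1, Mul(122, H))) = Add(Add(-220, 193), Mul(-1, Mul(122, -13))) = Add(-27, Mul(-1, -1586)) = Add(-27, 1586) = 1559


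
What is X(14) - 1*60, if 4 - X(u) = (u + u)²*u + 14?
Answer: -11046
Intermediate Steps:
X(u) = -10 - 4*u³ (X(u) = 4 - ((u + u)²*u + 14) = 4 - ((2*u)²*u + 14) = 4 - ((4*u²)*u + 14) = 4 - (4*u³ + 14) = 4 - (14 + 4*u³) = 4 + (-14 - 4*u³) = -10 - 4*u³)
X(14) - 1*60 = (-10 - 4*14³) - 1*60 = (-10 - 4*2744) - 60 = (-10 - 10976) - 60 = -10986 - 60 = -11046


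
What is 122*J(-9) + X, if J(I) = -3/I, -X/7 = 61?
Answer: -1159/3 ≈ -386.33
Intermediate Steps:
X = -427 (X = -7*61 = -427)
122*J(-9) + X = 122*(-3/(-9)) - 427 = 122*(-3*(-1/9)) - 427 = 122*(1/3) - 427 = 122/3 - 427 = -1159/3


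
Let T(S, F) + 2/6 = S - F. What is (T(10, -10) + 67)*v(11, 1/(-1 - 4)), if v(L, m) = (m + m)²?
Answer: 208/15 ≈ 13.867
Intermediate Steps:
v(L, m) = 4*m² (v(L, m) = (2*m)² = 4*m²)
T(S, F) = -⅓ + S - F (T(S, F) = -⅓ + (S - F) = -⅓ + S - F)
(T(10, -10) + 67)*v(11, 1/(-1 - 4)) = ((-⅓ + 10 - 1*(-10)) + 67)*(4*(1/(-1 - 4))²) = ((-⅓ + 10 + 10) + 67)*(4*(1/(-5))²) = (59/3 + 67)*(4*(-⅕)²) = 260*(4*(1/25))/3 = (260/3)*(4/25) = 208/15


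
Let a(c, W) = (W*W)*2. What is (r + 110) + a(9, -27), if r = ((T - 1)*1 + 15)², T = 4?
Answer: 1892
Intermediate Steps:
a(c, W) = 2*W² (a(c, W) = W²*2 = 2*W²)
r = 324 (r = ((4 - 1)*1 + 15)² = (3*1 + 15)² = (3 + 15)² = 18² = 324)
(r + 110) + a(9, -27) = (324 + 110) + 2*(-27)² = 434 + 2*729 = 434 + 1458 = 1892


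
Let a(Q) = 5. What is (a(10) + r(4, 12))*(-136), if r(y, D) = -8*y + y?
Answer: 3128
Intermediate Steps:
r(y, D) = -7*y
(a(10) + r(4, 12))*(-136) = (5 - 7*4)*(-136) = (5 - 28)*(-136) = -23*(-136) = 3128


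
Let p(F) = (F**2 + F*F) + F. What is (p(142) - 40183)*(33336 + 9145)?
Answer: 12192047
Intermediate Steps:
p(F) = F + 2*F**2 (p(F) = (F**2 + F**2) + F = 2*F**2 + F = F + 2*F**2)
(p(142) - 40183)*(33336 + 9145) = (142*(1 + 2*142) - 40183)*(33336 + 9145) = (142*(1 + 284) - 40183)*42481 = (142*285 - 40183)*42481 = (40470 - 40183)*42481 = 287*42481 = 12192047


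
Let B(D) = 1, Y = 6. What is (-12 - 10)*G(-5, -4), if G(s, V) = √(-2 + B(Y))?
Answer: -22*I ≈ -22.0*I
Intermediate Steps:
G(s, V) = I (G(s, V) = √(-2 + 1) = √(-1) = I)
(-12 - 10)*G(-5, -4) = (-12 - 10)*I = -22*I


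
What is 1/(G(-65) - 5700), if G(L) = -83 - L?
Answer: -1/5718 ≈ -0.00017489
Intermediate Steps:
1/(G(-65) - 5700) = 1/((-83 - 1*(-65)) - 5700) = 1/((-83 + 65) - 5700) = 1/(-18 - 5700) = 1/(-5718) = -1/5718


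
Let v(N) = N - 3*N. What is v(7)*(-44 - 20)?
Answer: 896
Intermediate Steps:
v(N) = -2*N
v(7)*(-44 - 20) = (-2*7)*(-44 - 20) = -14*(-64) = 896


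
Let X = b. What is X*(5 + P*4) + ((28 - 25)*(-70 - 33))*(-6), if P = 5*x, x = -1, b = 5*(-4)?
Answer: 2154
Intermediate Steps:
b = -20
X = -20
P = -5 (P = 5*(-1) = -5)
X*(5 + P*4) + ((28 - 25)*(-70 - 33))*(-6) = -20*(5 - 5*4) + ((28 - 25)*(-70 - 33))*(-6) = -20*(5 - 20) + (3*(-103))*(-6) = -20*(-15) - 309*(-6) = 300 + 1854 = 2154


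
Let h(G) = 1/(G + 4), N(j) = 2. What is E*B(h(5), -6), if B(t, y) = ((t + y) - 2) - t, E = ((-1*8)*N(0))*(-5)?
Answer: -640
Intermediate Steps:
h(G) = 1/(4 + G)
E = 80 (E = (-1*8*2)*(-5) = -8*2*(-5) = -16*(-5) = 80)
B(t, y) = -2 + y (B(t, y) = (-2 + t + y) - t = -2 + y)
E*B(h(5), -6) = 80*(-2 - 6) = 80*(-8) = -640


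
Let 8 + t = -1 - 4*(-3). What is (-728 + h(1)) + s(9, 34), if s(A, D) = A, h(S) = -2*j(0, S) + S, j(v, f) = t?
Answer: -724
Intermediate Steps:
t = 3 (t = -8 + (-1 - 4*(-3)) = -8 + (-1 + 12) = -8 + 11 = 3)
j(v, f) = 3
h(S) = -6 + S (h(S) = -2*3 + S = -6 + S)
(-728 + h(1)) + s(9, 34) = (-728 + (-6 + 1)) + 9 = (-728 - 5) + 9 = -733 + 9 = -724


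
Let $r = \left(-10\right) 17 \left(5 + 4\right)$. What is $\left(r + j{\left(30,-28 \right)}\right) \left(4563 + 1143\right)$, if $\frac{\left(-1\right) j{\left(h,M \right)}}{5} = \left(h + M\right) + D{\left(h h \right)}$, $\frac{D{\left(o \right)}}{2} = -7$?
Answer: $-8387820$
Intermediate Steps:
$D{\left(o \right)} = -14$ ($D{\left(o \right)} = 2 \left(-7\right) = -14$)
$j{\left(h,M \right)} = 70 - 5 M - 5 h$ ($j{\left(h,M \right)} = - 5 \left(\left(h + M\right) - 14\right) = - 5 \left(\left(M + h\right) - 14\right) = - 5 \left(-14 + M + h\right) = 70 - 5 M - 5 h$)
$r = -1530$ ($r = \left(-170\right) 9 = -1530$)
$\left(r + j{\left(30,-28 \right)}\right) \left(4563 + 1143\right) = \left(-1530 - -60\right) \left(4563 + 1143\right) = \left(-1530 + \left(70 + 140 - 150\right)\right) 5706 = \left(-1530 + 60\right) 5706 = \left(-1470\right) 5706 = -8387820$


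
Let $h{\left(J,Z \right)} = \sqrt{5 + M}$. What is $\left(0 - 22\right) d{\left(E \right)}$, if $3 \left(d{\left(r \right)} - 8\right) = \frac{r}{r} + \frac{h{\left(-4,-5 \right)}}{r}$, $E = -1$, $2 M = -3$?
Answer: $- \frac{550}{3} + \frac{11 \sqrt{14}}{3} \approx -169.61$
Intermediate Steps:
$M = - \frac{3}{2}$ ($M = \frac{1}{2} \left(-3\right) = - \frac{3}{2} \approx -1.5$)
$h{\left(J,Z \right)} = \frac{\sqrt{14}}{2}$ ($h{\left(J,Z \right)} = \sqrt{5 - \frac{3}{2}} = \sqrt{\frac{7}{2}} = \frac{\sqrt{14}}{2}$)
$d{\left(r \right)} = \frac{25}{3} + \frac{\sqrt{14}}{6 r}$ ($d{\left(r \right)} = 8 + \frac{\frac{r}{r} + \frac{\frac{1}{2} \sqrt{14}}{r}}{3} = 8 + \frac{1 + \frac{\sqrt{14}}{2 r}}{3} = 8 + \left(\frac{1}{3} + \frac{\sqrt{14}}{6 r}\right) = \frac{25}{3} + \frac{\sqrt{14}}{6 r}$)
$\left(0 - 22\right) d{\left(E \right)} = \left(0 - 22\right) \frac{\sqrt{14} + 50 \left(-1\right)}{6 \left(-1\right)} = - 22 \cdot \frac{1}{6} \left(-1\right) \left(\sqrt{14} - 50\right) = - 22 \cdot \frac{1}{6} \left(-1\right) \left(-50 + \sqrt{14}\right) = - 22 \left(\frac{25}{3} - \frac{\sqrt{14}}{6}\right) = - \frac{550}{3} + \frac{11 \sqrt{14}}{3}$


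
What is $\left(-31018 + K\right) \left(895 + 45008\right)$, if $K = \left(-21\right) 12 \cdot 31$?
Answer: $-1782413490$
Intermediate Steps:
$K = -7812$ ($K = \left(-252\right) 31 = -7812$)
$\left(-31018 + K\right) \left(895 + 45008\right) = \left(-31018 - 7812\right) \left(895 + 45008\right) = \left(-38830\right) 45903 = -1782413490$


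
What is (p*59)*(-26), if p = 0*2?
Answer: 0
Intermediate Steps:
p = 0
(p*59)*(-26) = (0*59)*(-26) = 0*(-26) = 0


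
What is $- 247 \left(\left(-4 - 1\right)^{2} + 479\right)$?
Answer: $-124488$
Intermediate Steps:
$- 247 \left(\left(-4 - 1\right)^{2} + 479\right) = - 247 \left(\left(-5\right)^{2} + 479\right) = - 247 \left(25 + 479\right) = \left(-247\right) 504 = -124488$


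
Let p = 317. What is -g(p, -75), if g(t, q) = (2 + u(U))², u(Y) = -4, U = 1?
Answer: -4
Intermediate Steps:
g(t, q) = 4 (g(t, q) = (2 - 4)² = (-2)² = 4)
-g(p, -75) = -1*4 = -4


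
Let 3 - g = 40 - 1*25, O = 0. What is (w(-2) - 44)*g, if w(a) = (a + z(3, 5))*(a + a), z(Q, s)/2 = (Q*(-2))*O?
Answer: 432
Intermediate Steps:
z(Q, s) = 0 (z(Q, s) = 2*((Q*(-2))*0) = 2*(-2*Q*0) = 2*0 = 0)
g = -12 (g = 3 - (40 - 1*25) = 3 - (40 - 25) = 3 - 1*15 = 3 - 15 = -12)
w(a) = 2*a² (w(a) = (a + 0)*(a + a) = a*(2*a) = 2*a²)
(w(-2) - 44)*g = (2*(-2)² - 44)*(-12) = (2*4 - 44)*(-12) = (8 - 44)*(-12) = -36*(-12) = 432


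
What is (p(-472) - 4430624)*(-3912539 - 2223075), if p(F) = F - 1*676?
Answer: 27191642328008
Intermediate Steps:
p(F) = -676 + F (p(F) = F - 676 = -676 + F)
(p(-472) - 4430624)*(-3912539 - 2223075) = ((-676 - 472) - 4430624)*(-3912539 - 2223075) = (-1148 - 4430624)*(-6135614) = -4431772*(-6135614) = 27191642328008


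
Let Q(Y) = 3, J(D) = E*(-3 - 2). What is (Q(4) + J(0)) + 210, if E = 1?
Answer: 208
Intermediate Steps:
J(D) = -5 (J(D) = 1*(-3 - 2) = 1*(-5) = -5)
(Q(4) + J(0)) + 210 = (3 - 5) + 210 = -2 + 210 = 208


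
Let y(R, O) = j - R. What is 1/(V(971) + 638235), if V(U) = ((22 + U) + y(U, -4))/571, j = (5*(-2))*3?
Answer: 571/364432177 ≈ 1.5668e-6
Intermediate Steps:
j = -30 (j = -10*3 = -30)
y(R, O) = -30 - R
V(U) = -8/571 (V(U) = ((22 + U) + (-30 - U))/571 = -8*1/571 = -8/571)
1/(V(971) + 638235) = 1/(-8/571 + 638235) = 1/(364432177/571) = 571/364432177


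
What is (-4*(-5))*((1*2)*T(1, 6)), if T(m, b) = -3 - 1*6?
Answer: -360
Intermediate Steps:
T(m, b) = -9 (T(m, b) = -3 - 6 = -9)
(-4*(-5))*((1*2)*T(1, 6)) = (-4*(-5))*((1*2)*(-9)) = 20*(2*(-9)) = 20*(-18) = -360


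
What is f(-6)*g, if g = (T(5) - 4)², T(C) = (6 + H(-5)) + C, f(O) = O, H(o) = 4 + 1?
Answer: -864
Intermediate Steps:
H(o) = 5
T(C) = 11 + C (T(C) = (6 + 5) + C = 11 + C)
g = 144 (g = ((11 + 5) - 4)² = (16 - 4)² = 12² = 144)
f(-6)*g = -6*144 = -864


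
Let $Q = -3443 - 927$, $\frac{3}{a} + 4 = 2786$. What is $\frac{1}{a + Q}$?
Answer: $- \frac{2782}{12157337} \approx -0.00022883$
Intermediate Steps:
$a = \frac{3}{2782}$ ($a = \frac{3}{-4 + 2786} = \frac{3}{2782} \approx 0.0010784$)
$Q = -4370$ ($Q = -3443 - 927 = -4370$)
$\frac{1}{a + Q} = \frac{1}{\frac{3}{2782} - 4370} = \frac{1}{- \frac{12157337}{2782}} = - \frac{2782}{12157337}$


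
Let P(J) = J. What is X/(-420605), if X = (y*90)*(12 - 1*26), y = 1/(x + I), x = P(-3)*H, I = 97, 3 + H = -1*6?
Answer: 63/2607751 ≈ 2.4159e-5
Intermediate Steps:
H = -9 (H = -3 - 1*6 = -3 - 6 = -9)
x = 27 (x = -3*(-9) = 27)
y = 1/124 (y = 1/(27 + 97) = 1/124 ≈ 0.0080645)
X = -315/31 (X = ((1/124)*90)*(12 - 1*26) = 45*(12 - 26)/62 = (45/62)*(-14) = -315/31 ≈ -10.161)
X/(-420605) = -315/31/(-420605) = -315/31*(-1/420605) = 63/2607751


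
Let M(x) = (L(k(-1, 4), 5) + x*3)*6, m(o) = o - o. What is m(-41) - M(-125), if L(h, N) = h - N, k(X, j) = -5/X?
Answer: 2250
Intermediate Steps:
m(o) = 0
M(x) = 18*x (M(x) = ((-5/(-1) - 1*5) + x*3)*6 = ((-5*(-1) - 5) + 3*x)*6 = ((5 - 5) + 3*x)*6 = (0 + 3*x)*6 = (3*x)*6 = 18*x)
m(-41) - M(-125) = 0 - 18*(-125) = 0 - 1*(-2250) = 0 + 2250 = 2250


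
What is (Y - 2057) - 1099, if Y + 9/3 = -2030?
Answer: -5189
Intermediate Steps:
Y = -2033 (Y = -3 - 2030 = -2033)
(Y - 2057) - 1099 = (-2033 - 2057) - 1099 = -4090 - 1099 = -5189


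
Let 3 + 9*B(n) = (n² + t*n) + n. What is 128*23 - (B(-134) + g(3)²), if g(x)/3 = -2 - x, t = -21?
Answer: 3838/9 ≈ 426.44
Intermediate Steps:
g(x) = -6 - 3*x (g(x) = 3*(-2 - x) = -6 - 3*x)
B(n) = -⅓ - 20*n/9 + n²/9 (B(n) = -⅓ + ((n² - 21*n) + n)/9 = -⅓ + (n² - 20*n)/9 = -⅓ + (-20*n/9 + n²/9) = -⅓ - 20*n/9 + n²/9)
128*23 - (B(-134) + g(3)²) = 128*23 - ((-⅓ - 20/9*(-134) + (⅑)*(-134)²) + (-6 - 3*3)²) = 2944 - ((-⅓ + 2680/9 + (⅑)*17956) + (-6 - 9)²) = 2944 - ((-⅓ + 2680/9 + 17956/9) + (-15)²) = 2944 - (20633/9 + 225) = 2944 - 1*22658/9 = 2944 - 22658/9 = 3838/9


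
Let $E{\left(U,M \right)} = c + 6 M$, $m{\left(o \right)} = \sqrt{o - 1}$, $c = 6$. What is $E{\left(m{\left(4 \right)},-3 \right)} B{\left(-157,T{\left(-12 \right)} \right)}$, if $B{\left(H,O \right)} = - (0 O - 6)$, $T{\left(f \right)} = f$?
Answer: $-72$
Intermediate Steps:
$m{\left(o \right)} = \sqrt{-1 + o}$
$E{\left(U,M \right)} = 6 + 6 M$
$B{\left(H,O \right)} = 6$ ($B{\left(H,O \right)} = - (0 - 6) = \left(-1\right) \left(-6\right) = 6$)
$E{\left(m{\left(4 \right)},-3 \right)} B{\left(-157,T{\left(-12 \right)} \right)} = \left(6 + 6 \left(-3\right)\right) 6 = \left(6 - 18\right) 6 = \left(-12\right) 6 = -72$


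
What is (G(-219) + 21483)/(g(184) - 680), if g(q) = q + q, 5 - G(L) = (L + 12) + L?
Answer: -10957/156 ≈ -70.237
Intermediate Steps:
G(L) = -7 - 2*L (G(L) = 5 - ((L + 12) + L) = 5 - ((12 + L) + L) = 5 - (12 + 2*L) = 5 + (-12 - 2*L) = -7 - 2*L)
g(q) = 2*q
(G(-219) + 21483)/(g(184) - 680) = ((-7 - 2*(-219)) + 21483)/(2*184 - 680) = ((-7 + 438) + 21483)/(368 - 680) = (431 + 21483)/(-312) = 21914*(-1/312) = -10957/156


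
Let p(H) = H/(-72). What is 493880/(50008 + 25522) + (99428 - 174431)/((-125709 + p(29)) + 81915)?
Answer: 196517924884/23816096941 ≈ 8.2515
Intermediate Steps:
p(H) = -H/72 (p(H) = H*(-1/72) = -H/72)
493880/(50008 + 25522) + (99428 - 174431)/((-125709 + p(29)) + 81915) = 493880/(50008 + 25522) + (99428 - 174431)/((-125709 - 1/72*29) + 81915) = 493880/75530 - 75003/((-125709 - 29/72) + 81915) = 493880*(1/75530) - 75003/(-9051077/72 + 81915) = 49388/7553 - 75003/(-3153197/72) = 49388/7553 - 75003*(-72/3153197) = 49388/7553 + 5400216/3153197 = 196517924884/23816096941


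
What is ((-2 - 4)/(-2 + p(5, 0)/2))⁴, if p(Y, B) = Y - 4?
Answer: 256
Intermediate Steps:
p(Y, B) = -4 + Y
((-2 - 4)/(-2 + p(5, 0)/2))⁴ = ((-2 - 4)/(-2 + (-4 + 5)/2))⁴ = (-6/(-2 + 1*(½)))⁴ = (-6/(-2 + ½))⁴ = (-6/(-3/2))⁴ = (-6*(-⅔))⁴ = 4⁴ = 256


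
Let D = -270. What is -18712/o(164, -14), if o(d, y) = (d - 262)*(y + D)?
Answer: -2339/3479 ≈ -0.67232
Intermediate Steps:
o(d, y) = (-270 + y)*(-262 + d) (o(d, y) = (d - 262)*(y - 270) = (-262 + d)*(-270 + y) = (-270 + y)*(-262 + d))
-18712/o(164, -14) = -18712/(70740 - 270*164 - 262*(-14) + 164*(-14)) = -18712/(70740 - 44280 + 3668 - 2296) = -18712/27832 = -18712*1/27832 = -2339/3479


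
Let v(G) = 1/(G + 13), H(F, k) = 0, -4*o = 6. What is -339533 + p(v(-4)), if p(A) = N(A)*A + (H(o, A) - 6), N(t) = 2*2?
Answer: -3055847/9 ≈ -3.3954e+5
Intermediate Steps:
o = -3/2 (o = -1/4*6 = -3/2 ≈ -1.5000)
N(t) = 4
v(G) = 1/(13 + G)
p(A) = -6 + 4*A (p(A) = 4*A + (0 - 6) = 4*A - 6 = -6 + 4*A)
-339533 + p(v(-4)) = -339533 + (-6 + 4/(13 - 4)) = -339533 + (-6 + 4/9) = -339533 - 50/9 = -3055847/9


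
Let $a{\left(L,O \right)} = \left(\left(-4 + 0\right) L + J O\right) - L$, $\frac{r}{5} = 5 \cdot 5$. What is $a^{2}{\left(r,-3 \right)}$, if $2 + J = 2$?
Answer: $390625$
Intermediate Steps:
$J = 0$ ($J = -2 + 2 = 0$)
$r = 125$ ($r = 5 \cdot 5 \cdot 5 = 5 \cdot 25 = 125$)
$a{\left(L,O \right)} = - 5 L$ ($a{\left(L,O \right)} = \left(\left(-4 + 0\right) L + 0 O\right) - L = \left(- 4 L + 0\right) - L = - 4 L - L = - 5 L$)
$a^{2}{\left(r,-3 \right)} = \left(\left(-5\right) 125\right)^{2} = \left(-625\right)^{2} = 390625$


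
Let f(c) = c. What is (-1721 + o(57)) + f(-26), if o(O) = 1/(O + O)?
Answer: -199157/114 ≈ -1747.0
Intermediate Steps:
o(O) = 1/(2*O)
(-1721 + o(57)) + f(-26) = (-1721 + (1/2)/57) - 26 = (-1721 + (1/2)*(1/57)) - 26 = (-1721 + 1/114) - 26 = -196193/114 - 26 = -199157/114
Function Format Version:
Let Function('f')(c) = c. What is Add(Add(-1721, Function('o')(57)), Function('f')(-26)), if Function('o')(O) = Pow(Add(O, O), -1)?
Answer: Rational(-199157, 114) ≈ -1747.0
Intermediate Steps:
Function('o')(O) = Mul(Rational(1, 2), Pow(O, -1)) (Function('o')(O) = Pow(Mul(2, O), -1) = Mul(Rational(1, 2), Pow(O, -1)))
Add(Add(-1721, Function('o')(57)), Function('f')(-26)) = Add(Add(-1721, Mul(Rational(1, 2), Pow(57, -1))), -26) = Add(Add(-1721, Mul(Rational(1, 2), Rational(1, 57))), -26) = Add(Add(-1721, Rational(1, 114)), -26) = Add(Rational(-196193, 114), -26) = Rational(-199157, 114)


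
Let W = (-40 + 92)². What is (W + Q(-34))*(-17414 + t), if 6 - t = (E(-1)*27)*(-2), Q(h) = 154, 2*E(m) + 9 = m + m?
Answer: -50600890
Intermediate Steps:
E(m) = -9/2 + m (E(m) = -9/2 + (m + m)/2 = -9/2 + (2*m)/2 = -9/2 + m)
t = -291 (t = 6 - (-9/2 - 1)*27*(-2) = 6 - (-11/2*27)*(-2) = 6 - (-297)*(-2)/2 = 6 - 1*297 = 6 - 297 = -291)
W = 2704 (W = 52² = 2704)
(W + Q(-34))*(-17414 + t) = (2704 + 154)*(-17414 - 291) = 2858*(-17705) = -50600890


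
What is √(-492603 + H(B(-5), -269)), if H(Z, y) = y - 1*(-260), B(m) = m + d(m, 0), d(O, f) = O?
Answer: 2*I*√123153 ≈ 701.86*I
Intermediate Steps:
B(m) = 2*m (B(m) = m + m = 2*m)
H(Z, y) = 260 + y (H(Z, y) = y + 260 = 260 + y)
√(-492603 + H(B(-5), -269)) = √(-492603 + (260 - 269)) = √(-492603 - 9) = √(-492612) = 2*I*√123153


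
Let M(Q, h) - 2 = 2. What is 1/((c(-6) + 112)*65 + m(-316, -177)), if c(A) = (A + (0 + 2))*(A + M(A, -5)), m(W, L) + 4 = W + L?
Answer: 1/7303 ≈ 0.00013693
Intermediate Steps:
M(Q, h) = 4 (M(Q, h) = 2 + 2 = 4)
m(W, L) = -4 + L + W (m(W, L) = -4 + (W + L) = -4 + (L + W) = -4 + L + W)
c(A) = (2 + A)*(4 + A) (c(A) = (A + (0 + 2))*(A + 4) = (A + 2)*(4 + A) = (2 + A)*(4 + A))
1/((c(-6) + 112)*65 + m(-316, -177)) = 1/(((8 + (-6)² + 6*(-6)) + 112)*65 + (-4 - 177 - 316)) = 1/(((8 + 36 - 36) + 112)*65 - 497) = 1/((8 + 112)*65 - 497) = 1/(120*65 - 497) = 1/(7800 - 497) = 1/7303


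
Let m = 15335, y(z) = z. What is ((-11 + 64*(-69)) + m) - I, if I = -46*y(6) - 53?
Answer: 11237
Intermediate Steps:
I = -329 (I = -46*6 - 53 = -276 - 53 = -329)
((-11 + 64*(-69)) + m) - I = ((-11 + 64*(-69)) + 15335) - 1*(-329) = ((-11 - 4416) + 15335) + 329 = (-4427 + 15335) + 329 = 10908 + 329 = 11237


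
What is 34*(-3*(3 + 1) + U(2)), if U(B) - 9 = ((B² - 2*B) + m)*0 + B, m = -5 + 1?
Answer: -34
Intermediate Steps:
m = -4
U(B) = 9 + B (U(B) = 9 + (((B² - 2*B) - 4)*0 + B) = 9 + ((-4 + B² - 2*B)*0 + B) = 9 + (0 + B) = 9 + B)
34*(-3*(3 + 1) + U(2)) = 34*(-3*(3 + 1) + (9 + 2)) = 34*(-3*4 + 11) = 34*(-12 + 11) = 34*(-1) = -34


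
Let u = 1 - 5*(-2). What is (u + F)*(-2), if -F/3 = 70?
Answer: 398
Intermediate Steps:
F = -210 (F = -3*70 = -210)
u = 11 (u = 1 + 10 = 11)
(u + F)*(-2) = (11 - 210)*(-2) = -199*(-2) = 398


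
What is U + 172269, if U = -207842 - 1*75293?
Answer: -110866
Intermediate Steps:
U = -283135 (U = -207842 - 75293 = -283135)
U + 172269 = -283135 + 172269 = -110866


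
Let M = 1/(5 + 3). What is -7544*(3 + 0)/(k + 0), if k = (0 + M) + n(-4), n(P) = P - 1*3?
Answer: 181056/55 ≈ 3291.9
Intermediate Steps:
n(P) = -3 + P (n(P) = P - 3 = -3 + P)
M = ⅛ (M = 1/8 = ⅛ ≈ 0.12500)
k = -55/8 (k = (0 + ⅛) + (-3 - 4) = ⅛ - 7 = -55/8 ≈ -6.8750)
-7544*(3 + 0)/(k + 0) = -7544*(3 + 0)/(-55/8 + 0) = -22632/(-55/8) = -22632*(-8)/55 = -7544*(-24/55) = 181056/55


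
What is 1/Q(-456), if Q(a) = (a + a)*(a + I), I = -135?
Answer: 1/538992 ≈ 1.8553e-6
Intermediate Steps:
Q(a) = 2*a*(-135 + a) (Q(a) = (a + a)*(a - 135) = (2*a)*(-135 + a) = 2*a*(-135 + a))
1/Q(-456) = 1/(2*(-456)*(-135 - 456)) = 1/(2*(-456)*(-591)) = 1/538992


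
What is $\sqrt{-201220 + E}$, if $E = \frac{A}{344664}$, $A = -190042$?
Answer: $\frac{i \sqrt{165997554672007}}{28722} \approx 448.58 i$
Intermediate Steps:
$E = - \frac{95021}{172332}$ ($E = - \frac{190042}{344664} = \left(-190042\right) \frac{1}{344664} = - \frac{95021}{172332} \approx -0.55138$)
$\sqrt{-201220 + E} = \sqrt{-201220 - \frac{95021}{172332}} = \sqrt{- \frac{34676740061}{172332}} = \frac{i \sqrt{165997554672007}}{28722}$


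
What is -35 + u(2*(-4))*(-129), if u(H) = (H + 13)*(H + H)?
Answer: 10285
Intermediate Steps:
u(H) = 2*H*(13 + H) (u(H) = (13 + H)*(2*H) = 2*H*(13 + H))
-35 + u(2*(-4))*(-129) = -35 + (2*(2*(-4))*(13 + 2*(-4)))*(-129) = -35 + (2*(-8)*(13 - 8))*(-129) = -35 + (2*(-8)*5)*(-129) = -35 - 80*(-129) = -35 + 10320 = 10285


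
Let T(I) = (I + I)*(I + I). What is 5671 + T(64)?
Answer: 22055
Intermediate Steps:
T(I) = 4*I² (T(I) = (2*I)*(2*I) = 4*I²)
5671 + T(64) = 5671 + 4*64² = 5671 + 4*4096 = 5671 + 16384 = 22055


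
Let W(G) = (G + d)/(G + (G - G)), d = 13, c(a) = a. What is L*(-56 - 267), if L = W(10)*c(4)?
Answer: -14858/5 ≈ -2971.6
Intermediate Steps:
W(G) = (13 + G)/G (W(G) = (G + 13)/(G + (G - G)) = (13 + G)/(G + 0) = (13 + G)/G)
L = 46/5 (L = ((13 + 10)/10)*4 = ((⅒)*23)*4 = (23/10)*4 = 46/5 ≈ 9.2000)
L*(-56 - 267) = 46*(-56 - 267)/5 = (46/5)*(-323) = -14858/5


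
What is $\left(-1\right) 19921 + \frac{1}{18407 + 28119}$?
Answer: $- \frac{926844445}{46526} \approx -19921.0$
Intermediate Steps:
$\left(-1\right) 19921 + \frac{1}{18407 + 28119} = -19921 + \frac{1}{46526} = - \frac{926844445}{46526}$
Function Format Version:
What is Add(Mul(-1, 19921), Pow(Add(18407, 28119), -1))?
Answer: Rational(-926844445, 46526) ≈ -19921.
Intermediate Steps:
Add(Mul(-1, 19921), Pow(Add(18407, 28119), -1)) = Add(-19921, Pow(46526, -1)) = Add(-19921, Rational(1, 46526)) = Rational(-926844445, 46526)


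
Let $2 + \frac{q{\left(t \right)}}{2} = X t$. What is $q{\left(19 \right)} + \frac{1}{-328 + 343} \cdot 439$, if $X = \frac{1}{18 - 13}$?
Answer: $\frac{493}{15} \approx 32.867$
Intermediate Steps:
$X = \frac{1}{5}$ ($X = \frac{1}{18 - 13} = \frac{1}{5} \approx 0.2$)
$q{\left(t \right)} = -4 + \frac{2 t}{5}$ ($q{\left(t \right)} = -4 + 2 \frac{t}{5} = -4 + \frac{2 t}{5}$)
$q{\left(19 \right)} + \frac{1}{-328 + 343} \cdot 439 = \left(-4 + \frac{2}{5} \cdot 19\right) + \frac{1}{-328 + 343} \cdot 439 = \left(-4 + \frac{38}{5}\right) + \frac{1}{15} \cdot 439 = \frac{18}{5} + \frac{1}{15} \cdot 439 = \frac{18}{5} + \frac{439}{15} = \frac{493}{15}$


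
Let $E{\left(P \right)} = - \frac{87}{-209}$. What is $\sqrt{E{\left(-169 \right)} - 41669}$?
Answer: $\frac{i \sqrt{1820125406}}{209} \approx 204.13 i$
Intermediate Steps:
$E{\left(P \right)} = \frac{87}{209}$ ($E{\left(P \right)} = \left(-87\right) \left(- \frac{1}{209}\right) = \frac{87}{209}$)
$\sqrt{E{\left(-169 \right)} - 41669} = \sqrt{\frac{87}{209} - 41669} = \sqrt{- \frac{8708734}{209}} = \frac{i \sqrt{1820125406}}{209}$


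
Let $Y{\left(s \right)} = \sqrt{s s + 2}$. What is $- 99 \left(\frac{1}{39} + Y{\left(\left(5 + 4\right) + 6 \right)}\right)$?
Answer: $- \frac{33}{13} - 99 \sqrt{227} \approx -1494.1$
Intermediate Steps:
$Y{\left(s \right)} = \sqrt{2 + s^{2}}$ ($Y{\left(s \right)} = \sqrt{s^{2} + 2} = \sqrt{2 + s^{2}}$)
$- 99 \left(\frac{1}{39} + Y{\left(\left(5 + 4\right) + 6 \right)}\right) = - 99 \left(\frac{1}{39} + \sqrt{2 + \left(\left(5 + 4\right) + 6\right)^{2}}\right) = - 99 \left(\frac{1}{39} + \sqrt{2 + \left(9 + 6\right)^{2}}\right) = - 99 \left(\frac{1}{39} + \sqrt{2 + 15^{2}}\right) = - 99 \left(\frac{1}{39} + \sqrt{2 + 225}\right) = - 99 \left(\frac{1}{39} + \sqrt{227}\right) = - \frac{33}{13} - 99 \sqrt{227}$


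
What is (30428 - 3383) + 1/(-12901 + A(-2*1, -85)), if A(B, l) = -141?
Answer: 352720889/13042 ≈ 27045.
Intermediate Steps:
(30428 - 3383) + 1/(-12901 + A(-2*1, -85)) = (30428 - 3383) + 1/(-12901 - 141) = 27045 + 1/(-13042) = 27045 - 1/13042 = 352720889/13042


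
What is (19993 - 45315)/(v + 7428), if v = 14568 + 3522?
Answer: -12661/12759 ≈ -0.99232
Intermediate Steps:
v = 18090
(19993 - 45315)/(v + 7428) = (19993 - 45315)/(18090 + 7428) = -25322/25518 = -25322*1/25518 = -12661/12759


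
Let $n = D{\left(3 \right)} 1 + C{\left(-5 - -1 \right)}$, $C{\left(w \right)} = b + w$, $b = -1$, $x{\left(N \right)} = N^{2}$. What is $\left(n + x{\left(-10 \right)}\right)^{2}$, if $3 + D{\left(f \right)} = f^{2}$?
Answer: $10201$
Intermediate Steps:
$D{\left(f \right)} = -3 + f^{2}$
$C{\left(w \right)} = -1 + w$
$n = 1$ ($n = \left(-3 + 3^{2}\right) 1 - 5 = \left(-3 + 9\right) 1 + \left(-1 + \left(-5 + 1\right)\right) = 6 \cdot 1 - 5 = 6 - 5 = 1$)
$\left(n + x{\left(-10 \right)}\right)^{2} = \left(1 + \left(-10\right)^{2}\right)^{2} = \left(1 + 100\right)^{2} = 101^{2} = 10201$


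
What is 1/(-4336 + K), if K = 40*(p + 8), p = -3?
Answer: -1/4136 ≈ -0.00024178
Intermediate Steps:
K = 200 (K = 40*(-3 + 8) = 40*5 = 200)
1/(-4336 + K) = 1/(-4336 + 200) = 1/(-4136) = -1/4136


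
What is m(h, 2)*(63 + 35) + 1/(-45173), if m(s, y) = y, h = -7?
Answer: 8853907/45173 ≈ 196.00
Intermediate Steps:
m(h, 2)*(63 + 35) + 1/(-45173) = 2*(63 + 35) + 1/(-45173) = 2*98 - 1/45173 = 196 - 1/45173 = 8853907/45173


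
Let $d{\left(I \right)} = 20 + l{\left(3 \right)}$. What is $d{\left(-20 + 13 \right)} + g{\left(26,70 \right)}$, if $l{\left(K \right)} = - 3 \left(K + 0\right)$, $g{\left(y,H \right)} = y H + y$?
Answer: $1857$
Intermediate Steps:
$g{\left(y,H \right)} = y + H y$ ($g{\left(y,H \right)} = H y + y = y + H y$)
$l{\left(K \right)} = - 3 K$
$d{\left(I \right)} = 11$ ($d{\left(I \right)} = 20 - 9 = 11$)
$d{\left(-20 + 13 \right)} + g{\left(26,70 \right)} = 11 + 26 \left(1 + 70\right) = 11 + 26 \cdot 71 = 11 + 1846 = 1857$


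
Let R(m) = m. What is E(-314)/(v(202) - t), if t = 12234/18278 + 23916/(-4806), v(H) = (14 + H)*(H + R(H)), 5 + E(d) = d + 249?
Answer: -512423730/638833590833 ≈ -0.00080212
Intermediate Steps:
E(d) = 244 + d (E(d) = -5 + (d + 249) = -5 + (249 + d) = 244 + d)
v(H) = 2*H*(14 + H) (v(H) = (14 + H)*(H + H) = (14 + H)*(2*H) = 2*H*(14 + H))
t = -31528337/7320339 (t = 12234*(1/18278) + 23916*(-1/4806) = 6117/9139 - 3986/801 = -31528337/7320339 ≈ -4.3070)
E(-314)/(v(202) - t) = (244 - 314)/(2*202*(14 + 202) - 1*(-31528337/7320339)) = -70/(2*202*216 + 31528337/7320339) = -70/(87264 + 31528337/7320339) = -70/638833590833/7320339 = -70*7320339/638833590833 = -512423730/638833590833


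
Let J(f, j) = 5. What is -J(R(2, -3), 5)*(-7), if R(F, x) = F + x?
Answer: 35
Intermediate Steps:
-J(R(2, -3), 5)*(-7) = -1*5*(-7) = -5*(-7) = 35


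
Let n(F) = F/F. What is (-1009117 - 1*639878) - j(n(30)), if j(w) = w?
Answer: -1648996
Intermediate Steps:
n(F) = 1
(-1009117 - 1*639878) - j(n(30)) = (-1009117 - 1*639878) - 1*1 = (-1009117 - 639878) - 1 = -1648995 - 1 = -1648996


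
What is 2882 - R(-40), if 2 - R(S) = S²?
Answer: 4480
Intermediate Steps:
R(S) = 2 - S²
2882 - R(-40) = 2882 - (2 - 1*(-40)²) = 2882 - (2 - 1*1600) = 2882 - (2 - 1600) = 2882 - 1*(-1598) = 2882 + 1598 = 4480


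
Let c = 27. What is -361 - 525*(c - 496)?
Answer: 245864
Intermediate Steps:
-361 - 525*(c - 496) = -361 - 525*(27 - 496) = -361 - 525*(-469) = -361 + 246225 = 245864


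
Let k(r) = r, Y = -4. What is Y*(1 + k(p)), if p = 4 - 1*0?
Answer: -20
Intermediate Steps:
p = 4 (p = 4 + 0 = 4)
Y*(1 + k(p)) = -4*(1 + 4) = -4*5 = -20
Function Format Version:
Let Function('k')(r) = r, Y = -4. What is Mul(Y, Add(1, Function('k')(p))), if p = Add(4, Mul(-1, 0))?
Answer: -20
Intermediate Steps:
p = 4 (p = Add(4, 0) = 4)
Mul(Y, Add(1, Function('k')(p))) = Mul(-4, Add(1, 4)) = Mul(-4, 5) = -20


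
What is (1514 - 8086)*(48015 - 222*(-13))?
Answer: -334521372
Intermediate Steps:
(1514 - 8086)*(48015 - 222*(-13)) = -6572*(48015 + 2886) = -6572*50901 = -334521372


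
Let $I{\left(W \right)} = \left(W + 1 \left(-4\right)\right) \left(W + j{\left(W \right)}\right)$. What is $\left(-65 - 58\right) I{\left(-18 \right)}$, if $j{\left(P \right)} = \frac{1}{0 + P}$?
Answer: $- \frac{146575}{3} \approx -48858.0$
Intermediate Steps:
$j{\left(P \right)} = \frac{1}{P}$
$I{\left(W \right)} = \left(-4 + W\right) \left(W + \frac{1}{W}\right)$ ($I{\left(W \right)} = \left(W + 1 \left(-4\right)\right) \left(W + \frac{1}{W}\right) = \left(W - 4\right) \left(W + \frac{1}{W}\right) = \left(-4 + W\right) \left(W + \frac{1}{W}\right)$)
$\left(-65 - 58\right) I{\left(-18 \right)} = \left(-65 - 58\right) \left(1 + \left(-18\right)^{2} - -72 - \frac{4}{-18}\right) = - 123 \left(1 + 324 + 72 - - \frac{2}{9}\right) = - 123 \left(1 + 324 + 72 + \frac{2}{9}\right) = \left(-123\right) \frac{3575}{9} = - \frac{146575}{3}$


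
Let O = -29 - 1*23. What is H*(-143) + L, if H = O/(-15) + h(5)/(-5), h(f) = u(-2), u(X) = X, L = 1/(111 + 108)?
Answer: -201819/365 ≈ -552.93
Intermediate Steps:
O = -52 (O = -29 - 23 = -52)
L = 1/219 ≈ 0.0045662
h(f) = -2
H = 58/15 (H = -52/(-15) - 2/(-5) = -52*(-1/15) - 2*(-1/5) = 52/15 + 2/5 = 58/15 ≈ 3.8667)
H*(-143) + L = (58/15)*(-143) + 1/219 = -8294/15 + 1/219 = -201819/365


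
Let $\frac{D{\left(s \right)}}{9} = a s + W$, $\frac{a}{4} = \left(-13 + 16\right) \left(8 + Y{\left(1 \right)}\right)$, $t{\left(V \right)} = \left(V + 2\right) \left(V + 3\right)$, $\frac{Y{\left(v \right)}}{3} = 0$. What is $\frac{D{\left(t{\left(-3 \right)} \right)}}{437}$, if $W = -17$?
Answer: $- \frac{153}{437} \approx -0.35011$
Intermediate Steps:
$Y{\left(v \right)} = 0$ ($Y{\left(v \right)} = 3 \cdot 0 = 0$)
$t{\left(V \right)} = \left(2 + V\right) \left(3 + V\right)$
$a = 96$ ($a = 4 \left(-13 + 16\right) \left(8 + 0\right) = 4 \cdot 3 \cdot 8 = 4 \cdot 24 = 96$)
$D{\left(s \right)} = -153 + 864 s$ ($D{\left(s \right)} = 9 \left(96 s - 17\right) = 9 \left(-17 + 96 s\right) = -153 + 864 s$)
$\frac{D{\left(t{\left(-3 \right)} \right)}}{437} = \frac{-153 + 864 \left(6 + \left(-3\right)^{2} + 5 \left(-3\right)\right)}{437} = \left(-153 + 864 \left(6 + 9 - 15\right)\right) \frac{1}{437} = \left(-153 + 864 \cdot 0\right) \frac{1}{437} = \left(-153 + 0\right) \frac{1}{437} = \left(-153\right) \frac{1}{437} = - \frac{153}{437}$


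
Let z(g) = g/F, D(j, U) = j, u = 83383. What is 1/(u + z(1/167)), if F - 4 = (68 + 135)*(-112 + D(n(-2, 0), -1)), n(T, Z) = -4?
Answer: 3931848/327849281783 ≈ 1.1993e-5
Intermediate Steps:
F = -23544 (F = 4 + (68 + 135)*(-112 - 4) = 4 + 203*(-116) = 4 - 23548 = -23544)
z(g) = -g/23544 (z(g) = g/(-23544) = g*(-1/23544) = -g/23544)
1/(u + z(1/167)) = 1/(83383 - 1/23544/167) = 1/(83383 - 1/23544*1/167) = 1/(83383 - 1/3931848) = 1/(327849281783/3931848) = 3931848/327849281783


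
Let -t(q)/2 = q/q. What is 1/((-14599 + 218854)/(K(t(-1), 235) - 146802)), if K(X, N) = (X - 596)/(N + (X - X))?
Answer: -34499068/47999925 ≈ -0.71873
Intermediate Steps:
t(q) = -2 (t(q) = -2*q/q = -2*1 = -2)
K(X, N) = (-596 + X)/N (K(X, N) = (-596 + X)/(N + 0) = (-596 + X)/N)
1/((-14599 + 218854)/(K(t(-1), 235) - 146802)) = 1/((-14599 + 218854)/((-596 - 2)/235 - 146802)) = 1/(204255/((1/235)*(-598) - 146802)) = 1/(204255/(-598/235 - 146802)) = 1/(204255/(-34499068/235)) = 1/(204255*(-235/34499068)) = 1/(-47999925/34499068) = -34499068/47999925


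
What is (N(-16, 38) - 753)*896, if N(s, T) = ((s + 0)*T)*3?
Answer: -2308992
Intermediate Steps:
N(s, T) = 3*T*s (N(s, T) = (s*T)*3 = (T*s)*3 = 3*T*s)
(N(-16, 38) - 753)*896 = (3*38*(-16) - 753)*896 = (-1824 - 753)*896 = -2577*896 = -2308992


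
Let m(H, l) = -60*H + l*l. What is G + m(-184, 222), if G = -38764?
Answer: 21560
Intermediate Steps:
m(H, l) = l² - 60*H (m(H, l) = -60*H + l² = l² - 60*H)
G + m(-184, 222) = -38764 + (222² - 60*(-184)) = -38764 + (49284 + 11040) = -38764 + 60324 = 21560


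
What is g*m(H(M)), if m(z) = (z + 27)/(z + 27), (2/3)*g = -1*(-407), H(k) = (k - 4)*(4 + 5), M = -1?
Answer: 1221/2 ≈ 610.50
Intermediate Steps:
H(k) = -36 + 9*k (H(k) = (-4 + k)*9 = -36 + 9*k)
g = 1221/2 (g = 3*(-1*(-407))/2 = (3/2)*407 = 1221/2 ≈ 610.50)
m(z) = 1 (m(z) = (27 + z)/(27 + z) = 1)
g*m(H(M)) = (1221/2)*1 = 1221/2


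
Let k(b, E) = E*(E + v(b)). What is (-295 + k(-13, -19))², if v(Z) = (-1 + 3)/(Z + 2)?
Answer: 583696/121 ≈ 4823.9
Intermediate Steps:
v(Z) = 2/(2 + Z)
k(b, E) = E*(E + 2/(2 + b))
(-295 + k(-13, -19))² = (-295 - 19*(2 - 19*(2 - 13))/(2 - 13))² = (-295 - 19*(2 - 19*(-11))/(-11))² = (-295 - 19*(-1/11)*(2 + 209))² = (-295 - 19*(-1/11)*211)² = (-295 + 4009/11)² = (764/11)² = 583696/121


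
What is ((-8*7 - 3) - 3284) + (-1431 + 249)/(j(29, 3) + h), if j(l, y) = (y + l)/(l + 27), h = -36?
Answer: -410395/124 ≈ -3309.6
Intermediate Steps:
j(l, y) = (l + y)/(27 + l)
((-8*7 - 3) - 3284) + (-1431 + 249)/(j(29, 3) + h) = ((-8*7 - 3) - 3284) + (-1431 + 249)/((29 + 3)/(27 + 29) - 36) = ((-56 - 3) - 3284) - 1182/(32/56 - 36) = (-59 - 3284) - 1182/((1/56)*32 - 36) = -3343 - 1182/(4/7 - 36) = -3343 - 1182/(-248/7) = -3343 - 1182*(-7/248) = -3343 + 4137/124 = -410395/124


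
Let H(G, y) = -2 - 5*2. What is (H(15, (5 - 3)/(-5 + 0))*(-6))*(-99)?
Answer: -7128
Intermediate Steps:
H(G, y) = -12 (H(G, y) = -2 - 10 = -12)
(H(15, (5 - 3)/(-5 + 0))*(-6))*(-99) = -12*(-6)*(-99) = 72*(-99) = -7128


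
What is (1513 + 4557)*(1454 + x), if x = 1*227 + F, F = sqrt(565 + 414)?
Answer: 10203670 + 6070*sqrt(979) ≈ 1.0394e+7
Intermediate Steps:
F = sqrt(979) ≈ 31.289
x = 227 + sqrt(979) (x = 1*227 + sqrt(979) = 227 + sqrt(979) ≈ 258.29)
(1513 + 4557)*(1454 + x) = (1513 + 4557)*(1454 + (227 + sqrt(979))) = 6070*(1681 + sqrt(979)) = 10203670 + 6070*sqrt(979)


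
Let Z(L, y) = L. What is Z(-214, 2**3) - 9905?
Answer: -10119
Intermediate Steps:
Z(-214, 2**3) - 9905 = -214 - 9905 = -10119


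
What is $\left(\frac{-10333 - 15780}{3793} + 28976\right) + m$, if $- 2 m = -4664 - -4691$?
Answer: $\frac{219657299}{7586} \approx 28956.0$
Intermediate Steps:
$m = - \frac{27}{2}$ ($m = - \frac{-4664 - -4691}{2} = - \frac{-4664 + 4691}{2} = \left(- \frac{1}{2}\right) 27 = - \frac{27}{2} \approx -13.5$)
$\left(\frac{-10333 - 15780}{3793} + 28976\right) + m = \left(\frac{-10333 - 15780}{3793} + 28976\right) - \frac{27}{2} = \left(\left(-10333 - 15780\right) \frac{1}{3793} + 28976\right) - \frac{27}{2} = \left(\left(-26113\right) \frac{1}{3793} + 28976\right) - \frac{27}{2} = \left(- \frac{26113}{3793} + 28976\right) - \frac{27}{2} = \frac{109879855}{3793} - \frac{27}{2} = \frac{219657299}{7586}$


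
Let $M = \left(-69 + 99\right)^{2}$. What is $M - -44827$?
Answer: $45727$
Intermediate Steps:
$M = 900$ ($M = 30^{2} = 900$)
$M - -44827 = 900 - -44827 = 900 + 44827 = 45727$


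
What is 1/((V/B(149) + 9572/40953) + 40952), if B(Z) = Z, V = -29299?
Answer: 6101997/248690525425 ≈ 2.4537e-5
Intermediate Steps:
1/((V/B(149) + 9572/40953) + 40952) = 1/((-29299/149 + 9572/40953) + 40952) = 1/(-1198455719/6101997 + 40952) = 1/(248690525425/6101997) = 6101997/248690525425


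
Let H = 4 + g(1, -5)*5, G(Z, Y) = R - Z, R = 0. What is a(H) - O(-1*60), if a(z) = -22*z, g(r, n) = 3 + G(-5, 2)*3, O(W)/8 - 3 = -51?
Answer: -1684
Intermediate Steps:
G(Z, Y) = -Z (G(Z, Y) = 0 - Z = -Z)
O(W) = -384 (O(W) = 24 + 8*(-51) = 24 - 408 = -384)
g(r, n) = 18 (g(r, n) = 3 - 1*(-5)*3 = 3 + 5*3 = 3 + 15 = 18)
H = 94 (H = 4 + 18*5 = 4 + 90 = 94)
a(H) - O(-1*60) = -22*94 - 1*(-384) = -2068 + 384 = -1684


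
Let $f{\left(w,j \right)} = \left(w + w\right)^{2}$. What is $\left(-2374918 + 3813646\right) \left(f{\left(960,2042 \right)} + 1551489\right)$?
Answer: $7535897565192$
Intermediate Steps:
$f{\left(w,j \right)} = 4 w^{2}$ ($f{\left(w,j \right)} = \left(2 w\right)^{2} = 4 w^{2}$)
$\left(-2374918 + 3813646\right) \left(f{\left(960,2042 \right)} + 1551489\right) = \left(-2374918 + 3813646\right) \left(4 \cdot 960^{2} + 1551489\right) = 1438728 \left(4 \cdot 921600 + 1551489\right) = 1438728 \left(3686400 + 1551489\right) = 1438728 \cdot 5237889 = 7535897565192$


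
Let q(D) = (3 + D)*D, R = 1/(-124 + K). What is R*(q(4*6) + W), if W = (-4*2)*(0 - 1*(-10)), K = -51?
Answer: -568/175 ≈ -3.2457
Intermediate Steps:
R = -1/175 (R = 1/(-124 - 51) = 1/(-175) = -1/175 ≈ -0.0057143)
q(D) = D*(3 + D)
W = -80 (W = -8*(0 + 10) = -8*10 = -80)
R*(q(4*6) + W) = -((4*6)*(3 + 4*6) - 80)/175 = -(24*(3 + 24) - 80)/175 = -(24*27 - 80)/175 = -(648 - 80)/175 = -1/175*568 = -568/175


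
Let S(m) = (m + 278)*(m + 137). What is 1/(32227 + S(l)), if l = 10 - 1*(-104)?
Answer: 1/130619 ≈ 7.6558e-6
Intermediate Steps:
l = 114 (l = 10 + 104 = 114)
S(m) = (137 + m)*(278 + m) (S(m) = (278 + m)*(137 + m) = (137 + m)*(278 + m))
1/(32227 + S(l)) = 1/(32227 + (38086 + 114**2 + 415*114)) = 1/(32227 + (38086 + 12996 + 47310)) = 1/(32227 + 98392) = 1/130619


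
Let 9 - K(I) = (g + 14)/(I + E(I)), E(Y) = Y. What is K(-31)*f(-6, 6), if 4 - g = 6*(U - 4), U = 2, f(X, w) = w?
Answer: 1764/31 ≈ 56.903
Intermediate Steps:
g = 16 (g = 4 - 6*(2 - 4) = 4 - 6*(-2) = 4 - 1*(-12) = 4 + 12 = 16)
K(I) = 9 - 15/I (K(I) = 9 - (16 + 14)/(I + I) = 9 - 30/(2*I) = 9 - 30*1/(2*I) = 9 - 15/I)
K(-31)*f(-6, 6) = (9 - 15/(-31))*6 = (9 - 15*(-1/31))*6 = (9 + 15/31)*6 = (294/31)*6 = 1764/31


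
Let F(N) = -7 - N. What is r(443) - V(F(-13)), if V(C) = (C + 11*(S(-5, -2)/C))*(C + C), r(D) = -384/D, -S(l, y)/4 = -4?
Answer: -188216/443 ≈ -424.87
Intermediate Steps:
S(l, y) = 16 (S(l, y) = -4*(-4) = 16)
V(C) = 2*C*(C + 176/C) (V(C) = (C + 11*(16/C))*(C + C) = (C + 176/C)*(2*C) = 2*C*(C + 176/C))
r(443) - V(F(-13)) = -384/443 - (352 + 2*(-7 - 1*(-13))²) = -384*1/443 - (352 + 2*(-7 + 13)²) = -384/443 - (352 + 2*6²) = -384/443 - (352 + 2*36) = -384/443 - (352 + 72) = -384/443 - 1*424 = -384/443 - 424 = -188216/443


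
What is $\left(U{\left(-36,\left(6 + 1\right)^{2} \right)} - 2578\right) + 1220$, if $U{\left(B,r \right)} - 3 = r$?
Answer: $-1306$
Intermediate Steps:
$U{\left(B,r \right)} = 3 + r$
$\left(U{\left(-36,\left(6 + 1\right)^{2} \right)} - 2578\right) + 1220 = \left(\left(3 + \left(6 + 1\right)^{2}\right) - 2578\right) + 1220 = \left(\left(3 + 7^{2}\right) - 2578\right) + 1220 = \left(\left(3 + 49\right) - 2578\right) + 1220 = \left(52 - 2578\right) + 1220 = -2526 + 1220 = -1306$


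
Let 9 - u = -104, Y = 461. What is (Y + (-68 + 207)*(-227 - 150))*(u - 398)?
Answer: 14803470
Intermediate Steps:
u = 113 (u = 9 - 1*(-104) = 9 + 104 = 113)
(Y + (-68 + 207)*(-227 - 150))*(u - 398) = (461 + (-68 + 207)*(-227 - 150))*(113 - 398) = (461 + 139*(-377))*(-285) = (461 - 52403)*(-285) = -51942*(-285) = 14803470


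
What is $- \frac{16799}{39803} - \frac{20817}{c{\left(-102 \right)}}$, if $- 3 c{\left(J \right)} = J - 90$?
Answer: $- \frac{829654187}{2547392} \approx -325.69$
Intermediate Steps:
$c{\left(J \right)} = 30 - \frac{J}{3}$ ($c{\left(J \right)} = - \frac{J - 90}{3} = - \frac{-90 + J}{3} = 30 - \frac{J}{3}$)
$- \frac{16799}{39803} - \frac{20817}{c{\left(-102 \right)}} = - \frac{16799}{39803} - \frac{20817}{30 - -34} = \left(-16799\right) \frac{1}{39803} - \frac{20817}{30 + 34} = - \frac{16799}{39803} - \frac{20817}{64} = - \frac{829654187}{2547392}$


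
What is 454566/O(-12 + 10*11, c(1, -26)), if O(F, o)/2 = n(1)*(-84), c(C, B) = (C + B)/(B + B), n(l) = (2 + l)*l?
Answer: -10823/12 ≈ -901.92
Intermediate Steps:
n(l) = l*(2 + l)
c(C, B) = (B + C)/(2*B) (c(C, B) = (B + C)/((2*B)) = (B + C)*(1/(2*B)) = (B + C)/(2*B))
O(F, o) = -504 (O(F, o) = 2*((1*(2 + 1))*(-84)) = 2*((1*3)*(-84)) = 2*(3*(-84)) = 2*(-252) = -504)
454566/O(-12 + 10*11, c(1, -26)) = 454566/(-504) = 454566*(-1/504) = -10823/12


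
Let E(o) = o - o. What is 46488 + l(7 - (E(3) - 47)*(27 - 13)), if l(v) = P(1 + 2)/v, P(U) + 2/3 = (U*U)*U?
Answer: 92743639/1995 ≈ 46488.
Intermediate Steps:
E(o) = 0
P(U) = -⅔ + U³ (P(U) = -⅔ + (U*U)*U = -⅔ + U²*U = -⅔ + U³)
l(v) = 79/(3*v) (l(v) = (-⅔ + (1 + 2)³)/v = (-⅔ + 3³)/v = (-⅔ + 27)/v = 79/(3*v))
46488 + l(7 - (E(3) - 47)*(27 - 13)) = 46488 + 79/(3*(7 - (0 - 47)*(27 - 13))) = 46488 + 79/(3*(7 - (-47)*14)) = 46488 + 79/(3*(7 - 1*(-658))) = 46488 + 79/(3*(7 + 658)) = 46488 + (79/3)/665 = 46488 + (79/3)*(1/665) = 46488 + 79/1995 = 92743639/1995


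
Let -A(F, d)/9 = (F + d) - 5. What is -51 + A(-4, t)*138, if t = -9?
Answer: 22305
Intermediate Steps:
A(F, d) = 45 - 9*F - 9*d (A(F, d) = -9*((F + d) - 5) = -9*(-5 + F + d) = 45 - 9*F - 9*d)
-51 + A(-4, t)*138 = -51 + (45 - 9*(-4) - 9*(-9))*138 = -51 + (45 + 36 + 81)*138 = -51 + 162*138 = -51 + 22356 = 22305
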